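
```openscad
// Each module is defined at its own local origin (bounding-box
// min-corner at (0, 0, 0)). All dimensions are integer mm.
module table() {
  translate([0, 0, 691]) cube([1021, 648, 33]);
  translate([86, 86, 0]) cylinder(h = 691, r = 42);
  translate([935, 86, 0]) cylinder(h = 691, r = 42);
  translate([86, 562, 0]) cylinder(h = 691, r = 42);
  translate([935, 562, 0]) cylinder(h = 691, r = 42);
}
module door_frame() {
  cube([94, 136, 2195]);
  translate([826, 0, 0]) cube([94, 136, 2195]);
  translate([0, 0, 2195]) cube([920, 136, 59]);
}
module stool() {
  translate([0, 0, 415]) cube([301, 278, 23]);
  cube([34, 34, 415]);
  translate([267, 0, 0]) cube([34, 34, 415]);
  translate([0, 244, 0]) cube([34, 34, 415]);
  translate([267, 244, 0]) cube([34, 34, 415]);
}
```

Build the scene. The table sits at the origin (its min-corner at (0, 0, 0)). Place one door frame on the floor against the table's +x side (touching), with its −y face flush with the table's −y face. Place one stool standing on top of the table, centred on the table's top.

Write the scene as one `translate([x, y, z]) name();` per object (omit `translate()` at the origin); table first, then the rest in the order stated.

table();
translate([1021, 0, 0]) door_frame();
translate([360, 185, 724]) stool();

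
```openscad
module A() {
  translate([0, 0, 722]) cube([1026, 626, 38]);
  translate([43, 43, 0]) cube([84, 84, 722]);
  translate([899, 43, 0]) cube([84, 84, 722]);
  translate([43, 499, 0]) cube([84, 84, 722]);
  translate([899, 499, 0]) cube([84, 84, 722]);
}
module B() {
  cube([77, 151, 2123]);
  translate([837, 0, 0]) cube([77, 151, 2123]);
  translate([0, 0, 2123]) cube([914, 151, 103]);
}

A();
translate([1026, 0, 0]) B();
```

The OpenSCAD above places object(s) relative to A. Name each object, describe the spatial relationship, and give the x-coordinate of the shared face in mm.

A is a table. B is a door frame. The door frame is against the table's +x side, with their −y faces flush. The x-coordinate of the shared face is 1026 mm.

The table's +x face and the door frame's −x face are both at x = 1026 mm.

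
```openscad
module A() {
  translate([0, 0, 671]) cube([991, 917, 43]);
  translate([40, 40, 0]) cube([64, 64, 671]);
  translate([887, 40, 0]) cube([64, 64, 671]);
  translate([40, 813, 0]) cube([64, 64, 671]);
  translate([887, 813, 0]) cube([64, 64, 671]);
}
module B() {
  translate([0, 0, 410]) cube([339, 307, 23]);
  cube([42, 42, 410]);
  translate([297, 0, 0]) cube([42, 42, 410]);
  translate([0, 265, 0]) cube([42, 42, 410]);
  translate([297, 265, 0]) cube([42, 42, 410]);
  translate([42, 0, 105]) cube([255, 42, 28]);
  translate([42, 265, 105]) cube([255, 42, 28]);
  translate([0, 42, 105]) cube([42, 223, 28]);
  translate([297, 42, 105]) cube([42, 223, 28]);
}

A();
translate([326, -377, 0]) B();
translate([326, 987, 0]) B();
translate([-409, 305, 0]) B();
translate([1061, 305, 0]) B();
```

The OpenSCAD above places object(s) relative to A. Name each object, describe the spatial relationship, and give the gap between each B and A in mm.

A is a table. B is a stool. Four stools sit around the table at the −y, +y, −x, +x sides. The gap between each stool and the table is 70 mm.

Each stool's nearest face is 70 mm from the table's bounding box.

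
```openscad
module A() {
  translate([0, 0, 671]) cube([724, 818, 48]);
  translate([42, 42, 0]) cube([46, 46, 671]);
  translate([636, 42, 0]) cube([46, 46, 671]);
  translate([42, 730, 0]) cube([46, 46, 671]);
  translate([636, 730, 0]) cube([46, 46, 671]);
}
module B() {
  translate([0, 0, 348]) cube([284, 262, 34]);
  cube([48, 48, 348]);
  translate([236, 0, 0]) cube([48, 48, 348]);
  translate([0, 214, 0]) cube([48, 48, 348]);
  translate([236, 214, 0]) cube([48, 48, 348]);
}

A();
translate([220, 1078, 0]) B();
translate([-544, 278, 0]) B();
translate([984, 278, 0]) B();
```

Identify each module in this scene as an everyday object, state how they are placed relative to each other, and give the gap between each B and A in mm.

A is a table. B is a stool. Three stools sit around the table at the +y, −x, +x sides. The gap between each stool and the table is 260 mm.

Each stool's nearest face is 260 mm from the table's bounding box.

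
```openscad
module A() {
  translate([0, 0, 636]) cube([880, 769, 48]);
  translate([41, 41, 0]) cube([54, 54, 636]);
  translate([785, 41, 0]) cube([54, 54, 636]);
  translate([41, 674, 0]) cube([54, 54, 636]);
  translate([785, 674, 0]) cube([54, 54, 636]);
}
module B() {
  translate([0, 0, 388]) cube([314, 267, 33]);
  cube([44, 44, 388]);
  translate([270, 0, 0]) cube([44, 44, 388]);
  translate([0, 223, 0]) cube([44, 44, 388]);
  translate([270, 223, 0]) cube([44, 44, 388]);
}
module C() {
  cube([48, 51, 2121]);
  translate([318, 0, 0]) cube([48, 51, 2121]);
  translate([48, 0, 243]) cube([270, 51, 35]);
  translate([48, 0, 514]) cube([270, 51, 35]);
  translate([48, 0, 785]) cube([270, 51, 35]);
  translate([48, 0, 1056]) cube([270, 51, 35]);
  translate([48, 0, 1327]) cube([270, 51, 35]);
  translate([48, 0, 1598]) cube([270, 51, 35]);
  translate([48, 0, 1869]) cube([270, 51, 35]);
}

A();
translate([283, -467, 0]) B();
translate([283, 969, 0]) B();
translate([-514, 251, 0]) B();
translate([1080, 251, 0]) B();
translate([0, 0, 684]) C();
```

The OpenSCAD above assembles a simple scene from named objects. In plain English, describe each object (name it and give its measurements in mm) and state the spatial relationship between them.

A is a table: top 880 mm (x) × 769 mm (y), 48 mm thick, upper face at z = 684 mm, on four 54×54 mm square legs, each inset 41 mm from the nearest pair of top edges, running from z = 0 to the bottom of the top.

B is a four-legged stool. The seat is a 314×267×33 mm slab whose top surface is at z = 421 mm; four square legs, each 44×44 mm in cross-section, run from the floor (z = 0) to the underside of the seat, each flush with a corner of the seat.

C is a straight ladder. Two 48×51 mm vertical rails, 2121 mm tall, stand 366 mm apart (outside-to-outside) with their front faces coplanar on the −y side. 7 rungs, each 51 mm deep and 35 mm tall, span between the inner faces of the rails, front faces flush with the rails. The lowest rung's underside is at z = 243 mm and rungs are spaced 271 mm apart (underside to underside).

Four stools sit around the table at the −y, +y, −x, +x sides. The ladder is on top of the table.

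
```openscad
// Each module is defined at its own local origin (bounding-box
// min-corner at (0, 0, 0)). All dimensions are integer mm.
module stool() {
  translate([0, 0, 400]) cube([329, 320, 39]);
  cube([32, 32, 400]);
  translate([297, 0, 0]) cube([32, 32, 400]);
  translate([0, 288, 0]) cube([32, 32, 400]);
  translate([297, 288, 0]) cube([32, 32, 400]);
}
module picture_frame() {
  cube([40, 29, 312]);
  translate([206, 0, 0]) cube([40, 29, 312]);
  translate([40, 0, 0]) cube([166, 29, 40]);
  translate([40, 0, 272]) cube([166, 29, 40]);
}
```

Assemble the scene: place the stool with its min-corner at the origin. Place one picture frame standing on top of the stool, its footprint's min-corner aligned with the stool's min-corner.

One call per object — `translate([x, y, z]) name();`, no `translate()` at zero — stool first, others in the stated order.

stool();
translate([0, 0, 439]) picture_frame();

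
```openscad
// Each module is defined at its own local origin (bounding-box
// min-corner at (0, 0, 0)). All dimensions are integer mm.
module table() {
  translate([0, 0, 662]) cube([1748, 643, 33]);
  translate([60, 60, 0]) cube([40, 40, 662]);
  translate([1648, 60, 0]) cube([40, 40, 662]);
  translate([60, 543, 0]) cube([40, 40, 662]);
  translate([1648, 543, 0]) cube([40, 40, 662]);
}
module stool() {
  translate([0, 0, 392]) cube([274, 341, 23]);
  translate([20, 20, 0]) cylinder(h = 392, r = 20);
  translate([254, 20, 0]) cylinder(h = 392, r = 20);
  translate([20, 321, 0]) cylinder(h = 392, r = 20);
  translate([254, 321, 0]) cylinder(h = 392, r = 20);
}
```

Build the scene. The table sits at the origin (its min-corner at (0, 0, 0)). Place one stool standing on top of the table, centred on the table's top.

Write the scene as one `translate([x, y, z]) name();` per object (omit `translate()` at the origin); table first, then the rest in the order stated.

table();
translate([737, 151, 695]) stool();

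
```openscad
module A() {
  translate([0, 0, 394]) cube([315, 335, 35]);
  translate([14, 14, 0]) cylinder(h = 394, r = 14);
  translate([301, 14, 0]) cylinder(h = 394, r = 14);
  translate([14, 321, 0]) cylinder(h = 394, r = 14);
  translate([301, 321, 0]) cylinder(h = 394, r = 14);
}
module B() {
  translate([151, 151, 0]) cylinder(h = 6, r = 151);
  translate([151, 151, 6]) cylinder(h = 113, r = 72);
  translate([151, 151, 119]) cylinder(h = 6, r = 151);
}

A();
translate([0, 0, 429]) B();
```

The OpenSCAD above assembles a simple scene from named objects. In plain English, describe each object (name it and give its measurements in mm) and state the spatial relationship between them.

A is a four-legged stool. The seat is a 315×335×35 mm slab whose top surface is at z = 429 mm; four round legs, each 28 mm in diameter, run from the floor (z = 0) to the underside of the seat, each leg's axis is inset half a diameter from the nearest pair of seat edges (so the leg's bounding box is flush with the corner).

B is a spool: two coaxial disc flanges of radius 151 mm and thickness 6 mm, joined by a core cylinder of radius 72 mm and height 113 mm. The lower flange rests on z = 0 and the three cylinders share a vertical axis.

The spool is on top of the stool.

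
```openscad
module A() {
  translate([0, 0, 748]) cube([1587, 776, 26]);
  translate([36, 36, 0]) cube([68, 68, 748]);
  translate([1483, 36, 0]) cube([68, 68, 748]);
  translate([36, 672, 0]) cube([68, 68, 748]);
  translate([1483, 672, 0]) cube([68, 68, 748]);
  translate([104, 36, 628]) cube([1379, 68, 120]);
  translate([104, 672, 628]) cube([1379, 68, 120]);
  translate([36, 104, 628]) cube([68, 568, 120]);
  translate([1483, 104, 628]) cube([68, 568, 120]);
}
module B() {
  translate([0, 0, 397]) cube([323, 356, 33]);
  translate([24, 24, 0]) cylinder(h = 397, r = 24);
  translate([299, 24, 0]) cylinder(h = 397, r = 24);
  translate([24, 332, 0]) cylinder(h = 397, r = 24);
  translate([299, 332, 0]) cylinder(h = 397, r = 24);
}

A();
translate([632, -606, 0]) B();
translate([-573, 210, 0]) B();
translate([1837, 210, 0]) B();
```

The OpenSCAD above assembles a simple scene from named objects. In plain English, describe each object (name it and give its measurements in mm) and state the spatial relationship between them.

A is a table with a 1587×776 mm rectangular top, 26 mm thick, top surface at z = 774 mm, supported by four 68×68 mm square legs, each inset 36 mm from the nearest pair of top edges, running from the floor. Four apron rails, 68 mm thick and 120 mm tall, run between adjacent legs with their top edges flush with the underside of the top and their outer faces flush with the legs' outer faces.

B is a four-legged stool. The seat is 323×356 mm, 33 mm thick, top at z = 430 mm. It stands on four round legs, each 48 mm in diameter, from z = 0 to the seat underside, each leg's axis is inset half a diameter from the nearest pair of seat edges (so the leg's bounding box is flush with the corner).

Three stools sit around the table at the −y, −x, +x sides.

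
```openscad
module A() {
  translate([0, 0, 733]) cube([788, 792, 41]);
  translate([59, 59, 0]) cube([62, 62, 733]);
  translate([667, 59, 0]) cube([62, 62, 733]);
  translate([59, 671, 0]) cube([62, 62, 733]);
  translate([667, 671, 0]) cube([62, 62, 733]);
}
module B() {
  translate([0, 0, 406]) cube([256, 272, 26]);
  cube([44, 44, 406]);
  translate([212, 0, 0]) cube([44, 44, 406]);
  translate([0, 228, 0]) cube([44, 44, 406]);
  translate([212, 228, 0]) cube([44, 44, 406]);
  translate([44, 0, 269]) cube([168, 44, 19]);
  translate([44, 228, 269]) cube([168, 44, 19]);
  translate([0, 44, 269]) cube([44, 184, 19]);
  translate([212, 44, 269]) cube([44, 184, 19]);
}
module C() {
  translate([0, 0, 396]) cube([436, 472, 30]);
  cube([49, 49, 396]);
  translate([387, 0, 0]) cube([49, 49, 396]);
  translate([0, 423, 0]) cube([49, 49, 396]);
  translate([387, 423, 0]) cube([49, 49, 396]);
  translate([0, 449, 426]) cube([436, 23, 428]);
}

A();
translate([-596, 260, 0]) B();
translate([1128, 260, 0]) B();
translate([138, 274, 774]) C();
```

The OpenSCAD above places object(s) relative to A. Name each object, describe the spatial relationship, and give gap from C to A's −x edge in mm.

The chair's min-x is at 138; the table's min-x is 0; gap = 138 mm.

A is a table. B is a stool. C is a chair. Two stools sit around the table at the −x, +x sides. The chair is on top of the table. The gap from the chair to the table's −x edge is 138 mm.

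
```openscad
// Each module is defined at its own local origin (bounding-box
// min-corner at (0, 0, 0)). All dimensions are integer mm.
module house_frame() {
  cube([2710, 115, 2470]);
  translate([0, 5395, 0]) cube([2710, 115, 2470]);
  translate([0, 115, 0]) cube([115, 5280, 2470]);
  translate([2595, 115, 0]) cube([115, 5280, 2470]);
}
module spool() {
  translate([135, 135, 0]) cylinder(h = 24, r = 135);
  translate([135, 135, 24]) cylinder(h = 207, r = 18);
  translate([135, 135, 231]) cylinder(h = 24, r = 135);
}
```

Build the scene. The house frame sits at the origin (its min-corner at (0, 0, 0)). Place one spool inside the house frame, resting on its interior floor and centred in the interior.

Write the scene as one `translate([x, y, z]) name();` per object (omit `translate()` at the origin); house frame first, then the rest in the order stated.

house_frame();
translate([1220, 2620, 0]) spool();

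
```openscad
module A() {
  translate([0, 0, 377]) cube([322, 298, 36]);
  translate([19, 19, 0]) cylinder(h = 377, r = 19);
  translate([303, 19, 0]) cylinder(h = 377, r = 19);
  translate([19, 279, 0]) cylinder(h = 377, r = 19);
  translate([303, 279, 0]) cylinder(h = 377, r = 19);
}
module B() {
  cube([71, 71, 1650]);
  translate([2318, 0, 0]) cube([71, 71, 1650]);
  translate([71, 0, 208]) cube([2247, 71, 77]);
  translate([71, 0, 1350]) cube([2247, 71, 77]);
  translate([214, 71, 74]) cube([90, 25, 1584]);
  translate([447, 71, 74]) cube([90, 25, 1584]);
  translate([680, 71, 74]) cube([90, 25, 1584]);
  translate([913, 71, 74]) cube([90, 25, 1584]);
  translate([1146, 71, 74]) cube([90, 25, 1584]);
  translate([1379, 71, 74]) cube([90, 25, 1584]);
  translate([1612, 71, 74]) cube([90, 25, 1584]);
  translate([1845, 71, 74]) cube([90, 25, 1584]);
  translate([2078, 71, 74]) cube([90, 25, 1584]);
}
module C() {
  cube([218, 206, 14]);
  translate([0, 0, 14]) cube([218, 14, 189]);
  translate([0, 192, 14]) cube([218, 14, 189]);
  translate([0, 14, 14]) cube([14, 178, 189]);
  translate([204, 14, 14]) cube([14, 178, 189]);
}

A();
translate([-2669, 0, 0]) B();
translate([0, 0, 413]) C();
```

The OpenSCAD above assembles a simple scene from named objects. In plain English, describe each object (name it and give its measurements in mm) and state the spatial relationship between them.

A is a four-legged stool. The seat is a 322×298×36 mm slab whose top surface is at z = 413 mm; four round legs, each 38 mm in diameter, run from the floor (z = 0) to the underside of the seat, each leg's axis is inset half a diameter from the nearest pair of seat edges (so the leg's bounding box is flush with the corner).

B is a fence section. Two 71×71 mm posts, 1650 mm tall, stand on the floor with a clear span of 2247 mm between their inner faces. Two horizontal rails of 71×77 mm section span the gap between the posts with their undersides at z = 208 mm and z = 1350 mm, flush with the posts' −y face. 9 pickets, each 90 mm wide, 25 mm thick and 1584 mm tall, are fixed to the +y face of the rails with their bottoms at z = 74 mm, evenly spaced across the span with equal gaps (rounded down to the nearest mm) at the −x end and between each pair — any rounding remainder accumulates at the +x end.

C is an open storage box with external size 218×206×203 mm and wall thickness 14 mm (the base is also 14 mm thick). The base covers the whole footprint; the four walls stand on the base, with the y-facing walls full-width and the x-facing walls fitting between their inner faces.

The fence section is on the floor beside the stool on its −x side. The open box is on top of the stool.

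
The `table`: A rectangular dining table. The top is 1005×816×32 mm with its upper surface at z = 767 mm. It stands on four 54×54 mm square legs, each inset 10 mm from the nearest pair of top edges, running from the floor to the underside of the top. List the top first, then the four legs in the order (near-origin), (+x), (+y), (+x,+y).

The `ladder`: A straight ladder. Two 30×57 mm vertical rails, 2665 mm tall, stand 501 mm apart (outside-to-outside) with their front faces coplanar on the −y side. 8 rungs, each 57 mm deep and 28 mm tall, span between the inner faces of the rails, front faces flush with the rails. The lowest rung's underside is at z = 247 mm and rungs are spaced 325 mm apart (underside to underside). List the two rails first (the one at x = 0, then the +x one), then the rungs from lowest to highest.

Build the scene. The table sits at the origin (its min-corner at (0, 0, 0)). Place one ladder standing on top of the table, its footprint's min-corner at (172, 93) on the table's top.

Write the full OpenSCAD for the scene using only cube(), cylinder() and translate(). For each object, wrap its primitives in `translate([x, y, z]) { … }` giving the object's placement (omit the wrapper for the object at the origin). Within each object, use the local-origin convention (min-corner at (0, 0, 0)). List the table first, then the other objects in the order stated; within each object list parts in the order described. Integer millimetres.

translate([0, 0, 735]) cube([1005, 816, 32]);
translate([10, 10, 0]) cube([54, 54, 735]);
translate([941, 10, 0]) cube([54, 54, 735]);
translate([10, 752, 0]) cube([54, 54, 735]);
translate([941, 752, 0]) cube([54, 54, 735]);
translate([172, 93, 767]) {
  cube([30, 57, 2665]);
  translate([471, 0, 0]) cube([30, 57, 2665]);
  translate([30, 0, 247]) cube([441, 57, 28]);
  translate([30, 0, 572]) cube([441, 57, 28]);
  translate([30, 0, 897]) cube([441, 57, 28]);
  translate([30, 0, 1222]) cube([441, 57, 28]);
  translate([30, 0, 1547]) cube([441, 57, 28]);
  translate([30, 0, 1872]) cube([441, 57, 28]);
  translate([30, 0, 2197]) cube([441, 57, 28]);
  translate([30, 0, 2522]) cube([441, 57, 28]);
}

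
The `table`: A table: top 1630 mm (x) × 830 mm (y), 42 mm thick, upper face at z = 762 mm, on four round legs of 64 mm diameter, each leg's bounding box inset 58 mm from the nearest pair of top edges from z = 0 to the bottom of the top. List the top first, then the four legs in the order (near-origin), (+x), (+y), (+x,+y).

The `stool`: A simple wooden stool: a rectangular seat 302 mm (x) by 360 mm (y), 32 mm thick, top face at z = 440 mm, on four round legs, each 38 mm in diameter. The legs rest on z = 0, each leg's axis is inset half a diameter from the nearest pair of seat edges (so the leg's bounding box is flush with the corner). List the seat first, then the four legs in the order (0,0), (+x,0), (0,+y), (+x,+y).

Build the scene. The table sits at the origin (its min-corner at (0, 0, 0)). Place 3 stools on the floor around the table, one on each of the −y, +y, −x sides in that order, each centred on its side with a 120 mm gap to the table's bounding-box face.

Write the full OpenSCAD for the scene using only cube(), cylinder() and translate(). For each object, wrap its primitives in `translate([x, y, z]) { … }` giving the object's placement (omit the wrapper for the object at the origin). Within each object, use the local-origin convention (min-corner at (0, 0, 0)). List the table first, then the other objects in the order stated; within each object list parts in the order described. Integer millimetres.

translate([0, 0, 720]) cube([1630, 830, 42]);
translate([90, 90, 0]) cylinder(h = 720, r = 32);
translate([1540, 90, 0]) cylinder(h = 720, r = 32);
translate([90, 740, 0]) cylinder(h = 720, r = 32);
translate([1540, 740, 0]) cylinder(h = 720, r = 32);
translate([664, -480, 0]) {
  translate([0, 0, 408]) cube([302, 360, 32]);
  translate([19, 19, 0]) cylinder(h = 408, r = 19);
  translate([283, 19, 0]) cylinder(h = 408, r = 19);
  translate([19, 341, 0]) cylinder(h = 408, r = 19);
  translate([283, 341, 0]) cylinder(h = 408, r = 19);
}
translate([664, 950, 0]) {
  translate([0, 0, 408]) cube([302, 360, 32]);
  translate([19, 19, 0]) cylinder(h = 408, r = 19);
  translate([283, 19, 0]) cylinder(h = 408, r = 19);
  translate([19, 341, 0]) cylinder(h = 408, r = 19);
  translate([283, 341, 0]) cylinder(h = 408, r = 19);
}
translate([-422, 235, 0]) {
  translate([0, 0, 408]) cube([302, 360, 32]);
  translate([19, 19, 0]) cylinder(h = 408, r = 19);
  translate([283, 19, 0]) cylinder(h = 408, r = 19);
  translate([19, 341, 0]) cylinder(h = 408, r = 19);
  translate([283, 341, 0]) cylinder(h = 408, r = 19);
}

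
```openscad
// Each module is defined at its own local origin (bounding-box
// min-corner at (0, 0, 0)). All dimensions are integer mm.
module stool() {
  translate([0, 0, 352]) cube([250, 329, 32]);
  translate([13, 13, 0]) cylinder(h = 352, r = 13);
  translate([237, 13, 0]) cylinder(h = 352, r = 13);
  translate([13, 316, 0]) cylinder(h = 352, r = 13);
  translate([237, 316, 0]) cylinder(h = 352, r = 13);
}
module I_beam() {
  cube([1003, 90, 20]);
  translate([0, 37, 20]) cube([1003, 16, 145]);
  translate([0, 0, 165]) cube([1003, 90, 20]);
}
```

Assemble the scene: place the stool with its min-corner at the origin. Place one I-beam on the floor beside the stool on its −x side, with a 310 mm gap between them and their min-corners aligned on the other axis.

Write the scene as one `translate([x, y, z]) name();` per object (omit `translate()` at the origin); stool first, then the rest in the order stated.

stool();
translate([-1313, 0, 0]) I_beam();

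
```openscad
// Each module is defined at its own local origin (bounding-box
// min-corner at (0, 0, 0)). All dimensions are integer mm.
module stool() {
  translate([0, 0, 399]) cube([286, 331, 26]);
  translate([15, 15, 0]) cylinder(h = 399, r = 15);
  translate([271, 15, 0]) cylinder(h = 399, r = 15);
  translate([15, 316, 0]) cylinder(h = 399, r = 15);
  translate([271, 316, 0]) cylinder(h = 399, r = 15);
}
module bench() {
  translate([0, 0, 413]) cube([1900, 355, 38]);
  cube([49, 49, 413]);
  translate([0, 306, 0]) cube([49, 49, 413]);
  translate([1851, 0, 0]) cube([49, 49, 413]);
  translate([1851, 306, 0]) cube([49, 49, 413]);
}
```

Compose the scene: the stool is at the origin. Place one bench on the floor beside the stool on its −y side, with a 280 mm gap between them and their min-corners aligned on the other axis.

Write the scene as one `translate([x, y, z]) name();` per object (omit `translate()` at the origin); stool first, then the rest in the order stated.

stool();
translate([0, -635, 0]) bench();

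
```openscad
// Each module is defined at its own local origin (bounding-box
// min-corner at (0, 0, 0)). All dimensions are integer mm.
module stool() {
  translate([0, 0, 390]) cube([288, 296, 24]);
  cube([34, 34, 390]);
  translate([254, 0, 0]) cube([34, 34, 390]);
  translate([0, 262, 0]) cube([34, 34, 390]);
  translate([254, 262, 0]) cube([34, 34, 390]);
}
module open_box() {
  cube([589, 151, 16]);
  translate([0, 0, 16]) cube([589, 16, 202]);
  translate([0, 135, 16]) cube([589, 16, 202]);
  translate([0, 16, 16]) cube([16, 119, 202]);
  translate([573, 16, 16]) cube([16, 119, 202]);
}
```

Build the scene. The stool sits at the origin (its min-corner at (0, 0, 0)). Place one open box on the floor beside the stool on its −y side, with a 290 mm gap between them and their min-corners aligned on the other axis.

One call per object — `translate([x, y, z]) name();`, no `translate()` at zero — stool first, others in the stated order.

stool();
translate([0, -441, 0]) open_box();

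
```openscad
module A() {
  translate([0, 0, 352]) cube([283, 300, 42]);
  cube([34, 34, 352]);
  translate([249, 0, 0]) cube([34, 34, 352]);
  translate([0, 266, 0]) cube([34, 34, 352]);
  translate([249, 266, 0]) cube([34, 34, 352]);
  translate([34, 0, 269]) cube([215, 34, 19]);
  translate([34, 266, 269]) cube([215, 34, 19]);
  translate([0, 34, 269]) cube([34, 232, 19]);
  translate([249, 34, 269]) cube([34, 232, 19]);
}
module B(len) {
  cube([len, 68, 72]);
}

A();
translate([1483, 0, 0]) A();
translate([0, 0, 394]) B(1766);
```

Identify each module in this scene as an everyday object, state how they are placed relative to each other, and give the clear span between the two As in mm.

Second stool starts at x = 1483; first ends at x = 283; clear span = 1483 − 283 = 1200 mm.

A is a stool. B is a beam. A beam spans the tops of two stools. The clear span between the two stools is 1200 mm.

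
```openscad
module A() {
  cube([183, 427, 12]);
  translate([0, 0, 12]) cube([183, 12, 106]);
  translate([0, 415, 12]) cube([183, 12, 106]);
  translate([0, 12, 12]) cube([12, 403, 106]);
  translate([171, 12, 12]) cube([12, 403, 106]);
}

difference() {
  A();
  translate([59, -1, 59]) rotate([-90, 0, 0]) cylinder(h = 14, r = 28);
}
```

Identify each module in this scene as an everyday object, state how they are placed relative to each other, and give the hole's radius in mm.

A is an open box. The open box has a circular hole through its front wall. The hole's radius is 28 mm.

The subtracted cylinder has r = 28 mm.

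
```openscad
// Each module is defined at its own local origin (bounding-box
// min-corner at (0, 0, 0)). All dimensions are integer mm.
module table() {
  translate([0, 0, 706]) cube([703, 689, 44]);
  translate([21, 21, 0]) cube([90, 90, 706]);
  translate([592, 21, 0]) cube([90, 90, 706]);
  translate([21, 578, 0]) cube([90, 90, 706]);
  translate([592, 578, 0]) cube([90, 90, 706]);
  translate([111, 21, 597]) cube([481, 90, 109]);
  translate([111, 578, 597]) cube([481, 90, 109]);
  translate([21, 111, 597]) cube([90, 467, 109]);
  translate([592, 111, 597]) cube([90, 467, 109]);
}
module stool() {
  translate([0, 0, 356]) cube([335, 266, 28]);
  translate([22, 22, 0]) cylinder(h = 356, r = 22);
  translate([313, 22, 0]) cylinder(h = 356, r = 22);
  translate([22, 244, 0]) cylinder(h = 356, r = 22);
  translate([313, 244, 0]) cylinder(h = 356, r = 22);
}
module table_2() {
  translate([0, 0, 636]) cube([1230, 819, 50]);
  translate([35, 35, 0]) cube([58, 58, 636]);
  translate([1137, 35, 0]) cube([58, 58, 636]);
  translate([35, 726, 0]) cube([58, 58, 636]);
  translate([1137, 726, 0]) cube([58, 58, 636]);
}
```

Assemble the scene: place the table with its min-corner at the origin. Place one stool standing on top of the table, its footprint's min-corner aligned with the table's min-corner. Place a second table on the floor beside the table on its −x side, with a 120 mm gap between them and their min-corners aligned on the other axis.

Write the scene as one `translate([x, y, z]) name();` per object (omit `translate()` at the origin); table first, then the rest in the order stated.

table();
translate([0, 0, 750]) stool();
translate([-1350, 0, 0]) table_2();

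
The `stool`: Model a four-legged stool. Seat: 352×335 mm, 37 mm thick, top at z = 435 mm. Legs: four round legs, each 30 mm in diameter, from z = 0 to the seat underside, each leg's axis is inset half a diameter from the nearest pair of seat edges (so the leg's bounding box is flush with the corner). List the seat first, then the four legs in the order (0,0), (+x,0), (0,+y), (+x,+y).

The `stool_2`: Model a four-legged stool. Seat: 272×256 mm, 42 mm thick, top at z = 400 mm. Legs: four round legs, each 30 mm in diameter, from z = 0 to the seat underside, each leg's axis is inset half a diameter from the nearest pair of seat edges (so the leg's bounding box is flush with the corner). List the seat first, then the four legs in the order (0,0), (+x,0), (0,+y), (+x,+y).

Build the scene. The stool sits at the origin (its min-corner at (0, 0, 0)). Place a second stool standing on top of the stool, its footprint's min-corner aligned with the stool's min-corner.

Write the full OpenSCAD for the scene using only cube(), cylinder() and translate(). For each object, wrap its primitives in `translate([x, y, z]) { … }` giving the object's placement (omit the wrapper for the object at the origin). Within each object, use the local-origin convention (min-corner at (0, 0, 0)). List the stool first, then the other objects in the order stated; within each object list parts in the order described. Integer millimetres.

translate([0, 0, 398]) cube([352, 335, 37]);
translate([15, 15, 0]) cylinder(h = 398, r = 15);
translate([337, 15, 0]) cylinder(h = 398, r = 15);
translate([15, 320, 0]) cylinder(h = 398, r = 15);
translate([337, 320, 0]) cylinder(h = 398, r = 15);
translate([0, 0, 435]) {
  translate([0, 0, 358]) cube([272, 256, 42]);
  translate([15, 15, 0]) cylinder(h = 358, r = 15);
  translate([257, 15, 0]) cylinder(h = 358, r = 15);
  translate([15, 241, 0]) cylinder(h = 358, r = 15);
  translate([257, 241, 0]) cylinder(h = 358, r = 15);
}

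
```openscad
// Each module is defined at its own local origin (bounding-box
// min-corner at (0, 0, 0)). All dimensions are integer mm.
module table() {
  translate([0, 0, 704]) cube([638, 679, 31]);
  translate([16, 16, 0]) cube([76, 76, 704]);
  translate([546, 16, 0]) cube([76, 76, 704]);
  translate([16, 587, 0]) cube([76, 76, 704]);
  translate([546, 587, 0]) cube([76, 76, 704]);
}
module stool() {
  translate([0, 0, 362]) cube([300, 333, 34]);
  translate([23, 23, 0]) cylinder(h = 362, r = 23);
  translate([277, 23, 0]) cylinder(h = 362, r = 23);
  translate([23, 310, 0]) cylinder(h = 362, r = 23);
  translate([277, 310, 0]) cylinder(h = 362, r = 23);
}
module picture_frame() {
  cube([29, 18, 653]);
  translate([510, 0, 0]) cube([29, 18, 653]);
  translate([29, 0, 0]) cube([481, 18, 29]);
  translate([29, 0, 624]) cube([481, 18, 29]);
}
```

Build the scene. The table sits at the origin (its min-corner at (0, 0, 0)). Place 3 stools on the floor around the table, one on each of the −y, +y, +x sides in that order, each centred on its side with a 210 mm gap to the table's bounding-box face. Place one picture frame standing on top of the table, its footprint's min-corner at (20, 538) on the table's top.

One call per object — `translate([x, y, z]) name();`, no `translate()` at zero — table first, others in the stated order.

table();
translate([169, -543, 0]) stool();
translate([169, 889, 0]) stool();
translate([848, 173, 0]) stool();
translate([20, 538, 735]) picture_frame();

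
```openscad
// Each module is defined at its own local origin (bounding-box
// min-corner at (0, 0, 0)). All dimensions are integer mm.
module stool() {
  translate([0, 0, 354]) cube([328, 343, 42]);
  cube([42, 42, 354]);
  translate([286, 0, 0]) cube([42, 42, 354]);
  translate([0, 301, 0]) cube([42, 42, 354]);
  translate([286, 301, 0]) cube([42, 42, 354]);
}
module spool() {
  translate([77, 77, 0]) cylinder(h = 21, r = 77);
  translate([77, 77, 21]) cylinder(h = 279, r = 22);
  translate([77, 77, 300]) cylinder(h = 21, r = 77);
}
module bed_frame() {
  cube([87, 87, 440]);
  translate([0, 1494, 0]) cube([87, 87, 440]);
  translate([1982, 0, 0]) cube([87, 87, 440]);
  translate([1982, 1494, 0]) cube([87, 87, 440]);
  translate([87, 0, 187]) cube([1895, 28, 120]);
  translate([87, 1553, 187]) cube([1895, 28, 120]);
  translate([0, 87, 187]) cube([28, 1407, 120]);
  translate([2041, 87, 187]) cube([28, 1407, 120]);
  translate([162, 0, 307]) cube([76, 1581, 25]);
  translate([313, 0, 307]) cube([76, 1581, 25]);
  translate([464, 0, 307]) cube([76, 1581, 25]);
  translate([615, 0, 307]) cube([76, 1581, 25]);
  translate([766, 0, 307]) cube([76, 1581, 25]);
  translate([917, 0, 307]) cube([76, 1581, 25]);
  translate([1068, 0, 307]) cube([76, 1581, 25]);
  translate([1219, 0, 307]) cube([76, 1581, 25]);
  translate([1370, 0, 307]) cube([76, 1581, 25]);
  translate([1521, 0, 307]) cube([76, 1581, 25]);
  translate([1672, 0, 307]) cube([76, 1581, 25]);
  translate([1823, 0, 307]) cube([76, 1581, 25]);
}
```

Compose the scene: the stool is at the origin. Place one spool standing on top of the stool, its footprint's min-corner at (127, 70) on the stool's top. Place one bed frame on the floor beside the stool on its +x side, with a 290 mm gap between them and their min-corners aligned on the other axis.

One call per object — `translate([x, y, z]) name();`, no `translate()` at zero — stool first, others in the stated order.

stool();
translate([127, 70, 396]) spool();
translate([618, 0, 0]) bed_frame();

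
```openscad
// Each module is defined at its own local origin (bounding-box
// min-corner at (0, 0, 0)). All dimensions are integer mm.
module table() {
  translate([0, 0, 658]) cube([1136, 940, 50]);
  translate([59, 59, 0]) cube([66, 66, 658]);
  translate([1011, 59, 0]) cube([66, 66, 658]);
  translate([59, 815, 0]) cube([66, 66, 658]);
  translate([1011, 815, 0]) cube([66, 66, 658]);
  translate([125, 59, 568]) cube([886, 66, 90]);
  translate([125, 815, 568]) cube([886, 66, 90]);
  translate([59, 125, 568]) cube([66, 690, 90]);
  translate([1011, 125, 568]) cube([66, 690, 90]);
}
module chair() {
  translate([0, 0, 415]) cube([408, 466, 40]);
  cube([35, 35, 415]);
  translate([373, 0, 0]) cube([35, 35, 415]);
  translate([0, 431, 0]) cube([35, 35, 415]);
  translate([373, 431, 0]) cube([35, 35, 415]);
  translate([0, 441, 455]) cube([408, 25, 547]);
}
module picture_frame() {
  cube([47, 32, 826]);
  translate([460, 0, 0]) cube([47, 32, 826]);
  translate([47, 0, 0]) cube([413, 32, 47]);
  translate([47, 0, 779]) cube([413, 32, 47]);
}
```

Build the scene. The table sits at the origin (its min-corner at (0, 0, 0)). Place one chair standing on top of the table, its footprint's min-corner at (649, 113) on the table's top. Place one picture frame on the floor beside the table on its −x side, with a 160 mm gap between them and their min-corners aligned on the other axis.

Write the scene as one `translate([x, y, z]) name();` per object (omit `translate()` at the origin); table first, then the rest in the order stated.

table();
translate([649, 113, 708]) chair();
translate([-667, 0, 0]) picture_frame();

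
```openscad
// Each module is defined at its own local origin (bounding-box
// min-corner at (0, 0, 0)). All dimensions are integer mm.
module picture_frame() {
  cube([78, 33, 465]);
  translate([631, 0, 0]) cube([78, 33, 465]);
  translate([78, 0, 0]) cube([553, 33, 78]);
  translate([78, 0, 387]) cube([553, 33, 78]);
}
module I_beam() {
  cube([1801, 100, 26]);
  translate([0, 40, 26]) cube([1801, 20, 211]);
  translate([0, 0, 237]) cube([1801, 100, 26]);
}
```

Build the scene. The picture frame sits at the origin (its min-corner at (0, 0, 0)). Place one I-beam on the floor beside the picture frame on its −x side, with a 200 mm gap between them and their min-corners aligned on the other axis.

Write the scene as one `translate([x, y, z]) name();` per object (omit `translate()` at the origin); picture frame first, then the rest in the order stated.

picture_frame();
translate([-2001, 0, 0]) I_beam();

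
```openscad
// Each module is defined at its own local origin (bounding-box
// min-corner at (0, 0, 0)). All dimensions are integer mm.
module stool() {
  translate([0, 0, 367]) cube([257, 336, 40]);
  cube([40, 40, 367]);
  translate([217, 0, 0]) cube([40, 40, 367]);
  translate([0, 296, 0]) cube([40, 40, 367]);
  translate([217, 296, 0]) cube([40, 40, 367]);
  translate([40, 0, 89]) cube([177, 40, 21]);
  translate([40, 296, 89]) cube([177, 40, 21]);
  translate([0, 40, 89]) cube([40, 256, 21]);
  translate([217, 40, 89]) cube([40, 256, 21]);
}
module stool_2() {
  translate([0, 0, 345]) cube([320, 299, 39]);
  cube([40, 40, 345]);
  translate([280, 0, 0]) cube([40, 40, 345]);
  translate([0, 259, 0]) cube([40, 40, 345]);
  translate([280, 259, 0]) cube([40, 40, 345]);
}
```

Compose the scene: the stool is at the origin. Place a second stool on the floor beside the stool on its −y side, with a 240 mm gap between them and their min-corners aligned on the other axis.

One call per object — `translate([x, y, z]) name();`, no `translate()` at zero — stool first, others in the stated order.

stool();
translate([0, -539, 0]) stool_2();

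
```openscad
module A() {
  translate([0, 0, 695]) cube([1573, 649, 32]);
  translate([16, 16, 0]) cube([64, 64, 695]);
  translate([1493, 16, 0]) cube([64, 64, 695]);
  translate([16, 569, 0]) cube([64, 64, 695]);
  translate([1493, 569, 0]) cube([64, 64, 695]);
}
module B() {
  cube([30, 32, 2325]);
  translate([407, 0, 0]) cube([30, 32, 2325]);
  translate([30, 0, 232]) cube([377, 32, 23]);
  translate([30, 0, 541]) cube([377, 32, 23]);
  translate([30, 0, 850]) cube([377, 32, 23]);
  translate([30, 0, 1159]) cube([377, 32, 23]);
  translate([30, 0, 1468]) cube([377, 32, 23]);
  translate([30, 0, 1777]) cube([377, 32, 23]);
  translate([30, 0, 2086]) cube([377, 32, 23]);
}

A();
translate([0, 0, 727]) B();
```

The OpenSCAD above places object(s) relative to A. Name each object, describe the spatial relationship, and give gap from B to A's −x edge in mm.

A is a table. B is a ladder. The ladder is on top of the table. The gap from the ladder to the table's −x edge is 0 mm.

The ladder's min-x is at 0; the table's min-x is 0; gap = 0 mm.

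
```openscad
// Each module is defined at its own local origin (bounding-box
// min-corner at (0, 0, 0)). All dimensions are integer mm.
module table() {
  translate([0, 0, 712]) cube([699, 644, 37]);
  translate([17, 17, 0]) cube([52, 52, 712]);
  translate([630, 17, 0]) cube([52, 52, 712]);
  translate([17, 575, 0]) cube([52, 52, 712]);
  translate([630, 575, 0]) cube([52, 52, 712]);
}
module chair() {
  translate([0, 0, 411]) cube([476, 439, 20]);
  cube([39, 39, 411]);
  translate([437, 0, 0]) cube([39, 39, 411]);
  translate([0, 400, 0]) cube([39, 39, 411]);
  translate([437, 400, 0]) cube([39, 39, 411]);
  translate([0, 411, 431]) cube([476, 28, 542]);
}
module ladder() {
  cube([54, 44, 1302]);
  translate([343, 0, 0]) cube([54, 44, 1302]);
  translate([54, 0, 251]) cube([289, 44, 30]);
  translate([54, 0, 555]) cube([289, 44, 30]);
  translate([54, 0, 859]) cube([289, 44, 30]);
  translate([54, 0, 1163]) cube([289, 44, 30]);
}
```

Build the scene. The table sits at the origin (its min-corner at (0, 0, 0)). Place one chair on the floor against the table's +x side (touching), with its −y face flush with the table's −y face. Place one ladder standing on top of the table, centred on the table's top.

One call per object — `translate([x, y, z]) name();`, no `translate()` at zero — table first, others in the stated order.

table();
translate([699, 0, 0]) chair();
translate([151, 300, 749]) ladder();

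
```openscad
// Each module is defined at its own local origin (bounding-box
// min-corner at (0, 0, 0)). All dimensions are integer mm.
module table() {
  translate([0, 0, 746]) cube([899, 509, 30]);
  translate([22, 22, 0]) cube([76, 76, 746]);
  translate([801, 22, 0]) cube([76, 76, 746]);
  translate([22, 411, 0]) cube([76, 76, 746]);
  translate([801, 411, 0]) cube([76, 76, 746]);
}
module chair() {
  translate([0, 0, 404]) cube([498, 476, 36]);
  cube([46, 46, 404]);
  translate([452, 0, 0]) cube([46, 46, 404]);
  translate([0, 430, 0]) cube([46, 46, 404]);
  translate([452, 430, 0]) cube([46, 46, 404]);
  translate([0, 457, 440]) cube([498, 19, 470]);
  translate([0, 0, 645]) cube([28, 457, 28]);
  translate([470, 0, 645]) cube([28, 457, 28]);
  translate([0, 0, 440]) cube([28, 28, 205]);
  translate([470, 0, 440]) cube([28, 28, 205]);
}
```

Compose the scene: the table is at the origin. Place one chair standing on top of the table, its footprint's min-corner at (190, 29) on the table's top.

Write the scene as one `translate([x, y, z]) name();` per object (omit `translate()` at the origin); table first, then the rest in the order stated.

table();
translate([190, 29, 776]) chair();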